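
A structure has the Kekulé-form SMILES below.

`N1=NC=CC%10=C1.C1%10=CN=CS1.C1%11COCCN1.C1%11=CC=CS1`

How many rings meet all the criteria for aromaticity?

3

The SMILES encodes a six-membered ring with two adjacent nitrogens and three alternating double bonds; a five-membered ring with a sulfur at position 1 and a nitrogen at position 3 (in a C=N bond), with two double bonds; a six-membered saturated ring with an oxygen and an N–H nitrogen at positions 1 and 4; a five-membered ring of four carbons and one sulfur, with two C=C double bonds.
The 6-membered ring with two nitrogens (1,2) has a continuous p-orbital overlap around the ring; 3 ring double bonds give 6 π electrons. Since 6 = 4n+2 (n=1), it is aromatic (pyridazine).
The 5-membered ring with one sulfur and one =N– has a continuous p-orbital overlap around the ring; 2 ring double bonds (4 π electrons) plus a heteroatom lone pair (2) give 6 π electrons. 6 = 4(1)+2, so it is aromatic (thiazole).
The 6-membered ring with one oxygen and one N–H (1,4) has only sp³ atoms, so it is not fully conjugated — not aromatic (morpholine).
The 5-membered ring with one sulfur is fully conjugated (every ring atom contributes a p orbital); 2 ring double bonds (4 π electrons) plus a heteroatom lone pair (2) give 6 π electrons. That satisfies 4n+2 with n=1, so it is aromatic (thiophene).
3 of the 4 rings are aromatic. Total: 3.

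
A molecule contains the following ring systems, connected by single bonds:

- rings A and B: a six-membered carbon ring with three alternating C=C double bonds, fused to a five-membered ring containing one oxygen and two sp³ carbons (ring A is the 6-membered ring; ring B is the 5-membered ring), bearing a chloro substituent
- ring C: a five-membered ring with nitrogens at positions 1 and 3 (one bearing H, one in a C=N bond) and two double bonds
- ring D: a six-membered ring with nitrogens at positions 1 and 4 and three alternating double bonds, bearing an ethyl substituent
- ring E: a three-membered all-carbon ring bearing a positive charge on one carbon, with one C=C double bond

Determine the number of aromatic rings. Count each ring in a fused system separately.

4

Ring A has a continuous p-orbital overlap around the ring; 3 ring double bonds give 6 π electrons. 6 = 4(1)+2, so ring A is aromatic (benzene ring).
Ring B has two sp³ carbons, so it is not fully conjugated — not aromatic (oxolane ring).
Ring C is planar and fully conjugated; 2 ring double bonds (4 π electrons) plus a heteroatom lone pair (2) give 6 π electrons. That satisfies 4n+2 with n=1, so ring C is aromatic (imidazole).
Ring D has a continuous p-orbital overlap around the ring; 3 ring double bonds give 6 π electrons. 6 = 4(1)+2, so ring D is aromatic (pyrazine).
Ring E is fully conjugated (every ring atom contributes a p orbital); 1 ring double bond (2 π electrons) plus the carbocation's empty p orbital (0, but keeps the ring conjugated) give 2 π electrons. Since 2 = 4n+2 (n=0), ring E is aromatic (cyclopropenyl cation).
Aromatic: A, C, D, E. Total: 4.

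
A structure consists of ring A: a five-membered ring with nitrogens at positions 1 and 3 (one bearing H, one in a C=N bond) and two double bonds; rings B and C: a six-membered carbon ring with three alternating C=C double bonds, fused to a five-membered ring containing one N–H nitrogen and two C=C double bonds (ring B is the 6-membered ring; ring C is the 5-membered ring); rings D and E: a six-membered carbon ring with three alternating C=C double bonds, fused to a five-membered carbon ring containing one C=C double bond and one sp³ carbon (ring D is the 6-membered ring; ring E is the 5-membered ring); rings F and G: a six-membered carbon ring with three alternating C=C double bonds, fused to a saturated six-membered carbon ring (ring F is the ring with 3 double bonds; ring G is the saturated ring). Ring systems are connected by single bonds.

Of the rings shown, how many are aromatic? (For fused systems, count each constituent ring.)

Ring A is planar and fully conjugated; 2 ring double bonds (4 π electrons) plus a heteroatom lone pair (2) give 6 π electrons. 6 = 4(1)+2, so ring A is aromatic (imidazole).
Rings B and C form a fused bicyclic system (with one N–H) with 9 sp² atoms and 10 π electrons from ring double bonds plus a heteroatom lone pair. 10 = 4(2)+2, so the system is aromatic and both rings count as aromatic (indole).
Ring D has a continuous p-orbital overlap around the ring; 3 ring double bonds give 6 π electrons. That satisfies 4n+2 with n=1, so ring D is aromatic (benzene ring).
Ring E has one sp³ carbon, so it is not fully conjugated — not aromatic (cyclopentene ring).
Ring F is planar and fully conjugated; 3 ring double bonds give 6 π electrons. That satisfies 4n+2 with n=1, so ring F is aromatic (benzene ring).
Ring G has four sp³ carbons, so it is not fully conjugated — not aromatic (cyclohexane ring).
Aromatic: A, B, C, D, F. Total: 5.

5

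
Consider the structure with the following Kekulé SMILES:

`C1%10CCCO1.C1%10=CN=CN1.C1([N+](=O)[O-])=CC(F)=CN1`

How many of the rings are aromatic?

The SMILES encodes a five-membered saturated ring of four carbons and one oxygen; a five-membered ring with nitrogens at positions 1 and 3 (one bearing H, one in a C=N bond) and two double bonds; a five-membered ring of four carbons and one nitrogen bearing a hydrogen, with two C=C double bonds.
The 5-membered ring with one oxygen has only sp³ atoms, so it is not fully conjugated — not aromatic (tetrahydrofuran).
The 5-membered ring with two nitrogens (one N–H, one =N–) has a continuous p-orbital overlap around the ring; 2 ring double bonds (4 π electrons) plus a heteroatom lone pair (2) give 6 π electrons. Since 6 = 4n+2 (n=1), it is aromatic (imidazole).
The 5-membered ring with one N–H is planar and fully conjugated; 2 ring double bonds (4 π electrons) plus a heteroatom lone pair (2) give 6 π electrons. That satisfies 4n+2 with n=1, so it is aromatic (pyrrole).
2 of the 3 rings are aromatic. Total: 2.

2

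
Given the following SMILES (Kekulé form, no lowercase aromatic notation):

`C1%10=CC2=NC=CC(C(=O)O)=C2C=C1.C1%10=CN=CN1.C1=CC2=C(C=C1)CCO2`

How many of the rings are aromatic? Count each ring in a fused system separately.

The SMILES encodes two fused six-membered rings, each with three alternating double bonds; one ring is all carbon and the other has one ring nitrogen; a five-membered ring with nitrogens at positions 1 and 3 (one bearing H, one in a C=N bond) and two double bonds; a six-membered carbon ring with three alternating C=C double bonds, fused to a five-membered ring containing one oxygen and two sp³ carbons.
The fused 6/6-membered bicyclic (with one nitrogen) is a single π system with 10 sp² atoms and 10 π electrons from ring double bonds. 10 = 4(2)+2, so the system is aromatic and both rings count as aromatic (quinoline).
The 5-membered ring with two nitrogens (one N–H, one =N–) is fully conjugated (every ring atom contributes a p orbital); 2 ring double bonds (4 π electrons) plus a heteroatom lone pair (2) give 6 π electrons. That satisfies 4n+2 with n=1, so it is aromatic (imidazole).
The 6-membered ring is fully conjugated (every ring atom contributes a p orbital); 3 ring double bonds give 6 π electrons. Since 6 = 4n+2 (n=1), it is aromatic (benzene ring).
The 5-membered ring with one oxygen has two sp³ carbons, so it is not fully conjugated — not aromatic (oxolane ring).
4 of the 5 rings are aromatic. Total: 4.

4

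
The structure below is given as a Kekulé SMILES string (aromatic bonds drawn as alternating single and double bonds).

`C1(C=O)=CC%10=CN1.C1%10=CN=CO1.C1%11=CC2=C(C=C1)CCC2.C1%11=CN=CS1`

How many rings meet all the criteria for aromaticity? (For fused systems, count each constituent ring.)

The SMILES encodes a five-membered ring of four carbons and one nitrogen bearing a hydrogen, with two C=C double bonds; a five-membered ring with an oxygen at position 1 and a nitrogen at position 3 (in a C=N bond), with two double bonds; a six-membered carbon ring with three alternating C=C double bonds, fused to a saturated five-membered carbon ring; a five-membered ring with a sulfur at position 1 and a nitrogen at position 3 (in a C=N bond), with two double bonds.
The 5-membered ring with one N–H is fully conjugated (every ring atom contributes a p orbital); 2 ring double bonds (4 π electrons) plus a heteroatom lone pair (2) give 6 π electrons. 6 = 4(1)+2, so it is aromatic (pyrrole).
The 5-membered ring with one oxygen and one =N– has a continuous p-orbital overlap around the ring; 2 ring double bonds (4 π electrons) plus a heteroatom lone pair (2) give 6 π electrons. That satisfies 4n+2 with n=1, so it is aromatic (oxazole).
The 6-membered ring is planar and fully conjugated; 3 ring double bonds give 6 π electrons. 6 = 4(1)+2, so it is aromatic (benzene ring).
The 5-membered ring has three sp³ carbons, so it is not fully conjugated — not aromatic (cyclopentane ring).
The 5-membered ring with one sulfur and one =N– is fully conjugated (every ring atom contributes a p orbital); 2 ring double bonds (4 π electrons) plus a heteroatom lone pair (2) give 6 π electrons. 6 = 4(1)+2, so it is aromatic (thiazole).
4 of the 5 rings are aromatic. Total: 4.

4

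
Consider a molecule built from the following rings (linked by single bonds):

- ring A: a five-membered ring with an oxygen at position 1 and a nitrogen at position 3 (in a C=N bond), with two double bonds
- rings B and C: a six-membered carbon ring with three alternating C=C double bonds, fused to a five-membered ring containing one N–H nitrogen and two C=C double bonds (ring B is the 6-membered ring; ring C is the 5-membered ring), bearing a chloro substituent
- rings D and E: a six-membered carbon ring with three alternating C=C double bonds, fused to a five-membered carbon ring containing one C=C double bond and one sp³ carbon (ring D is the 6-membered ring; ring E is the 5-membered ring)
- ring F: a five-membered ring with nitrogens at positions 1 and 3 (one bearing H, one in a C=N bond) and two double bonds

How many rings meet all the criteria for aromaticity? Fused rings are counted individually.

Ring A is planar and fully conjugated; 2 ring double bonds (4 π electrons) plus a heteroatom lone pair (2) give 6 π electrons. 6 = 4(1)+2, so ring A is aromatic (oxazole).
Rings B and C form a fused bicyclic system (with one N–H) with 9 sp² atoms and 10 π electrons from ring double bonds plus a heteroatom lone pair. 10 = 4(2)+2, so the system is aromatic and both rings count as aromatic (indole).
Ring D is planar and fully conjugated; 3 ring double bonds give 6 π electrons. That satisfies 4n+2 with n=1, so ring D is aromatic (benzene ring).
Ring E has one sp³ carbon, so it is not fully conjugated — not aromatic (cyclopentene ring).
Ring F has a continuous p-orbital overlap around the ring; 2 ring double bonds (4 π electrons) plus a heteroatom lone pair (2) give 6 π electrons. Since 6 = 4n+2 (n=1), ring F is aromatic (imidazole).
Aromatic: A, B, C, D, F. Total: 5.

5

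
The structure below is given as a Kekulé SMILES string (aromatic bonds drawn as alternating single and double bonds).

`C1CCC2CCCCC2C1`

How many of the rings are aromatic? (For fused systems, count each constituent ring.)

0

The SMILES encodes two fused six-membered saturated carbon rings.
The 6-membered ring has only sp³ atoms, so it is not fully conjugated — not aromatic (cyclohexane ring).
The second 6-membered ring has only sp³ atoms, so it is not fully conjugated — not aromatic (cyclohexane ring).
None of the rings are aromatic. Total: 0.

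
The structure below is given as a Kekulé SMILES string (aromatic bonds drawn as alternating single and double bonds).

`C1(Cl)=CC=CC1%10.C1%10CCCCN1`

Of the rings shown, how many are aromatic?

0

The SMILES encodes a five-membered carbon ring with two conjugated C=C double bonds and one sp³ carbon; a six-membered saturated ring of five carbons and one N–H nitrogen.
The 5-membered ring has one sp³ carbon, so it is not fully conjugated — not aromatic (cyclopentadiene).
The 6-membered ring with one N–H has only sp³ atoms, so it is not fully conjugated — not aromatic (piperidine).
None of the rings are aromatic. Total: 0.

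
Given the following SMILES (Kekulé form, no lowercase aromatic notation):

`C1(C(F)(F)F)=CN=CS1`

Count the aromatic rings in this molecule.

The SMILES encodes a five-membered ring with a sulfur at position 1 and a nitrogen at position 3 (in a C=N bond), with two double bonds.
The 5-membered ring with one sulfur and one =N– is planar and fully conjugated; 2 ring double bonds (4 π electrons) plus a heteroatom lone pair (2) give 6 π electrons. That satisfies 4n+2 with n=1, so it is aromatic (thiazole).

1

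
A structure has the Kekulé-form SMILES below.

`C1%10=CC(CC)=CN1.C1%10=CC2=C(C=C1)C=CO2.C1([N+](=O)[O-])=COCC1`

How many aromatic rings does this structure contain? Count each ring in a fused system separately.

The SMILES encodes a five-membered ring of four carbons and one nitrogen bearing a hydrogen, with two C=C double bonds; a six-membered carbon ring with three alternating C=C double bonds, fused to a five-membered ring containing one oxygen and two C=C double bonds; a five-membered ring of four carbons and one oxygen, with one C=C double bond and two sp³ carbons.
The 5-membered ring with one N–H is planar and fully conjugated; 2 ring double bonds (4 π electrons) plus a heteroatom lone pair (2) give 6 π electrons. Since 6 = 4n+2 (n=1), it is aromatic (pyrrole).
The fused 6/5-membered bicyclic (with one oxygen) is a single π system with 9 sp² atoms and 10 π electrons from ring double bonds plus a heteroatom lone pair. 10 = 4(2)+2, so the system is aromatic and both rings count as aromatic (benzofuran).
The 5-membered ring with one oxygen has two sp³ carbons, so it is not fully conjugated — not aromatic (2,3-dihydrofuran).
3 of the 4 rings are aromatic. Total: 3.

3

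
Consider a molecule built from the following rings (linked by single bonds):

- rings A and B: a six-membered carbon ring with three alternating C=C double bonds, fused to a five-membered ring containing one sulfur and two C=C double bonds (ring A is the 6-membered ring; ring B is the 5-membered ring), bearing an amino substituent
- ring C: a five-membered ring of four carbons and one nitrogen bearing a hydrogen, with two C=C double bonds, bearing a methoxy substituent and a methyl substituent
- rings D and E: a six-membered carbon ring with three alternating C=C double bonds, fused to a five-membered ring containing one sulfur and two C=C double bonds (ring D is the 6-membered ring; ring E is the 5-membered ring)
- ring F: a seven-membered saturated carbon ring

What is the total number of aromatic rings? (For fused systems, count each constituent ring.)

Rings A and B form a fused bicyclic system (with one sulfur) with 9 sp² atoms and 10 π electrons from ring double bonds plus a heteroatom lone pair. 10 = 4(2)+2, so the system is aromatic and both rings count as aromatic (benzothiophene).
Ring C has a continuous p-orbital overlap around the ring; 2 ring double bonds (4 π electrons) plus a heteroatom lone pair (2) give 6 π electrons. 6 = 4(1)+2, so ring C is aromatic (pyrrole).
Rings D and E form a fused bicyclic system (with one sulfur) with 9 sp² atoms and 10 π electrons from ring double bonds plus a heteroatom lone pair. 10 = 4(2)+2, so the system is aromatic and both rings count as aromatic (benzothiophene).
Ring F has only sp³ atoms, so it is not fully conjugated — not aromatic (cycloheptane).
Aromatic: A, B, C, D, E. Total: 5.

5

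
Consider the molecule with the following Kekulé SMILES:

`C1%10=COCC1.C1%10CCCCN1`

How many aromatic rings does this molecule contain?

0

The SMILES encodes a five-membered ring of four carbons and one oxygen, with one C=C double bond and two sp³ carbons; a six-membered saturated ring of five carbons and one N–H nitrogen.
The 5-membered ring with one oxygen has two sp³ carbons, so it is not fully conjugated — not aromatic (2,3-dihydrofuran).
The 6-membered ring with one N–H has only sp³ atoms, so it is not fully conjugated — not aromatic (piperidine).
None of the rings are aromatic. Total: 0.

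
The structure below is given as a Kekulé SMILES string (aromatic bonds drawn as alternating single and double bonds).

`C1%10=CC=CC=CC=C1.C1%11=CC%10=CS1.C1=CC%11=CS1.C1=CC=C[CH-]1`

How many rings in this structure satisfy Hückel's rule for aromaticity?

The SMILES encodes an eight-membered carbon ring with four alternating C=C double bonds; a five-membered ring of four carbons and one sulfur, with two C=C double bonds; a five-membered ring of four carbons and one sulfur, with two C=C double bonds; a five-membered all-carbon ring bearing a negative charge on one carbon, with two C=C double bonds.
The 8-membered ring has only sp² ring atoms; a planar conformation would have a fully conjugated π system of 8 electrons. But 8 = 4(2), which is 4n not 4n+2, so it is not aromatic (cyclooctatetraene) — cyclooctatetraene distorts into a non-planar tub to avoid antiaromaticity.
The 5-membered ring with one sulfur is planar and fully conjugated; 2 ring double bonds (4 π electrons) plus a heteroatom lone pair (2) give 6 π electrons. That satisfies 4n+2 with n=1, so it is aromatic (thiophene).
The second 5-membered ring with one sulfur is planar and fully conjugated; 2 ring double bonds (4 π electrons) plus a heteroatom lone pair (2) give 6 π electrons. 6 = 4(1)+2, so it is aromatic (thiophene).
The 5-membered ring has a continuous p-orbital overlap around the ring; 2 ring double bonds (4 π electrons) plus the carbanion lone pair (2) give 6 π electrons. That satisfies 4n+2 with n=1, so it is aromatic (cyclopentadienyl anion).
3 of the 4 rings are aromatic. Total: 3.

3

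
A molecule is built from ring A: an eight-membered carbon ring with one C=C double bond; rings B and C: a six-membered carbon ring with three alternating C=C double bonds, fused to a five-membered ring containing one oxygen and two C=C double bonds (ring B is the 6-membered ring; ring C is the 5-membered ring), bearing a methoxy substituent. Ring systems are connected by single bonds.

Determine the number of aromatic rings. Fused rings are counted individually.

2

Ring A has six sp³ carbons, so it is not fully conjugated — not aromatic (cyclooctene).
Rings B and C form a fused bicyclic system (with one oxygen) with 9 sp² atoms and 10 π electrons from ring double bonds plus a heteroatom lone pair. 10 = 4(2)+2, so the system is aromatic and both rings count as aromatic (benzofuran).
Aromatic: B, C. Total: 2.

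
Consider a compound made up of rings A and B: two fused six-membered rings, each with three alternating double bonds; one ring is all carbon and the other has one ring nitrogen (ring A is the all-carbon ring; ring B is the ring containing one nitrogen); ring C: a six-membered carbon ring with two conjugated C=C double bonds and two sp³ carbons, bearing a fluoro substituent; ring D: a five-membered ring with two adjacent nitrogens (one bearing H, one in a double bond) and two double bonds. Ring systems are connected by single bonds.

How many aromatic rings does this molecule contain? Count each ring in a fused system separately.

3

Rings A and B form a fused bicyclic system (with one nitrogen) with 10 sp² atoms and 10 π electrons from ring double bonds. 10 = 4(2)+2, so the system is aromatic and both rings count as aromatic (quinoline).
Ring C has two sp³ carbons, so it is not fully conjugated — not aromatic (1,3-cyclohexadiene).
Ring D has a continuous p-orbital overlap around the ring; 2 ring double bonds (4 π electrons) plus a heteroatom lone pair (2) give 6 π electrons. 6 = 4(1)+2, so ring D is aromatic (pyrazole).
Aromatic: A, B, D. Total: 3.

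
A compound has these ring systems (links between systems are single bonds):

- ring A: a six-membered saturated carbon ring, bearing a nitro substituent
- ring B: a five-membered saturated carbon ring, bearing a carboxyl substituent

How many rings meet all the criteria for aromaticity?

Ring A has only sp³ atoms, so it is not fully conjugated — not aromatic (cyclohexane).
Ring B has only sp³ atoms, so it is not fully conjugated — not aromatic (cyclopentane).
No ring is aromatic. Total: 0.

0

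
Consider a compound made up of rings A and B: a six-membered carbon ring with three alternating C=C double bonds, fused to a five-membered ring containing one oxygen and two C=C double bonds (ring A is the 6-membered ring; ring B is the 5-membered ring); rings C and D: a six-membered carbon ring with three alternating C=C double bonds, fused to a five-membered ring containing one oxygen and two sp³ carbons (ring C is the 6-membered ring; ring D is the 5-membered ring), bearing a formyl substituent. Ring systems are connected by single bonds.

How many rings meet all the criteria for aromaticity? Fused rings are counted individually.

Rings A and B form a fused bicyclic system (with one oxygen) with 9 sp² atoms and 10 π electrons from ring double bonds plus a heteroatom lone pair. 10 = 4(2)+2, so the system is aromatic and both rings count as aromatic (benzofuran).
Ring C is planar and fully conjugated; 3 ring double bonds give 6 π electrons. That satisfies 4n+2 with n=1, so ring C is aromatic (benzene ring).
Ring D has two sp³ carbons, so it is not fully conjugated — not aromatic (oxolane ring).
Aromatic: A, B, C. Total: 3.

3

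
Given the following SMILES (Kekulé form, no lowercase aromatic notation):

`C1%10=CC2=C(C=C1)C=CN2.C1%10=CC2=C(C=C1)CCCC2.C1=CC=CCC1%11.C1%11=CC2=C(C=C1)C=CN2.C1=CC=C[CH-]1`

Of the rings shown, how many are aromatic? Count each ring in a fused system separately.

6

The SMILES encodes a six-membered carbon ring with three alternating C=C double bonds, fused to a five-membered ring containing one N–H nitrogen and two C=C double bonds; a six-membered carbon ring with three alternating C=C double bonds, fused to a saturated six-membered carbon ring; a six-membered carbon ring with two conjugated C=C double bonds and two sp³ carbons; a six-membered carbon ring with three alternating C=C double bonds, fused to a five-membered ring containing one N–H nitrogen and two C=C double bonds; a five-membered all-carbon ring bearing a negative charge on one carbon, with two C=C double bonds.
The fused 6/5-membered bicyclic (with one N–H) is a single π system with 9 sp² atoms and 10 π electrons from ring double bonds plus a heteroatom lone pair. 10 = 4(2)+2, so the system is aromatic and both rings count as aromatic (indole).
The 6-membered ring has a continuous p-orbital overlap around the ring; 3 ring double bonds give 6 π electrons. Since 6 = 4n+2 (n=1), it is aromatic (benzene ring).
The second 6-membered ring has four sp³ carbons, so it is not fully conjugated — not aromatic (cyclohexane ring).
The third 6-membered ring has two sp³ carbons, so it is not fully conjugated — not aromatic (1,3-cyclohexadiene).
The fused 6/5-membered bicyclic (with one N–H) is a single π system with 9 sp² atoms and 10 π electrons from ring double bonds plus a heteroatom lone pair. 10 = 4(2)+2, so the system is aromatic and both rings count as aromatic (indole).
The 5-membered ring has a continuous p-orbital overlap around the ring; 2 ring double bonds (4 π electrons) plus the carbanion lone pair (2) give 6 π electrons. 6 = 4(1)+2, so it is aromatic (cyclopentadienyl anion).
6 of the 8 rings are aromatic. Total: 6.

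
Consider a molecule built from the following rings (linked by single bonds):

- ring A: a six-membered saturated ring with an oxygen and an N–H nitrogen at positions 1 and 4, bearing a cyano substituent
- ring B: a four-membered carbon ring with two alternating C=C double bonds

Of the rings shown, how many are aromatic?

Ring A has only sp³ atoms, so it is not fully conjugated — not aromatic (morpholine).
Ring B has only sp² ring atoms; a planar conformation would have a fully conjugated π system of 4 electrons. But 4 = 4(1), which is 4n not 4n+2, so ring B is not aromatic (cyclobutadiene) — cyclobutadiene is antiaromatic and distorts to a rectangle.
No ring is aromatic. Total: 0.

0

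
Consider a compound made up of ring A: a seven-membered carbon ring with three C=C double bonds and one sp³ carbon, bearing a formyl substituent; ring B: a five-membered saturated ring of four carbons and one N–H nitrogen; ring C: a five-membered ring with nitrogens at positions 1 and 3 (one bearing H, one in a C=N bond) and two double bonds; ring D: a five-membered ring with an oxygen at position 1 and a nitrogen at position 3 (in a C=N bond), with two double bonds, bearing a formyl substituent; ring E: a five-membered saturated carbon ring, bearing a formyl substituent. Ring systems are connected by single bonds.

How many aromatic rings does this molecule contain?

Ring A has one sp³ carbon, so it is not fully conjugated — not aromatic (cycloheptatriene).
Ring B has only sp³ atoms, so it is not fully conjugated — not aromatic (pyrrolidine).
Ring C has a continuous p-orbital overlap around the ring; 2 ring double bonds (4 π electrons) plus a heteroatom lone pair (2) give 6 π electrons. 6 = 4(1)+2, so ring C is aromatic (imidazole).
Ring D is planar and fully conjugated; 2 ring double bonds (4 π electrons) plus a heteroatom lone pair (2) give 6 π electrons. 6 = 4(1)+2, so ring D is aromatic (oxazole).
Ring E has only sp³ atoms, so it is not fully conjugated — not aromatic (cyclopentane).
Aromatic: C, D. Total: 2.

2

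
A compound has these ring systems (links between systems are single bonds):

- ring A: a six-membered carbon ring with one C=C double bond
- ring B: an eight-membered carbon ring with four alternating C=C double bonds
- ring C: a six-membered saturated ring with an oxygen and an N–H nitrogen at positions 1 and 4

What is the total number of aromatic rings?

0

Ring A has four sp³ carbons, so it is not fully conjugated — not aromatic (cyclohexene).
Ring B has only sp² ring atoms; a planar conformation would have a fully conjugated π system of 8 electrons. But 8 = 4(2), which is 4n not 4n+2, so ring B is not aromatic (cyclooctatetraene) — cyclooctatetraene distorts into a non-planar tub to avoid antiaromaticity.
Ring C has only sp³ atoms, so it is not fully conjugated — not aromatic (morpholine).
No ring is aromatic. Total: 0.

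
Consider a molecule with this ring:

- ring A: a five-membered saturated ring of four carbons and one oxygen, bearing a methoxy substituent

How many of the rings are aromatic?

Ring A has only sp³ atoms, so it is not fully conjugated — not aromatic (tetrahydrofuran).

0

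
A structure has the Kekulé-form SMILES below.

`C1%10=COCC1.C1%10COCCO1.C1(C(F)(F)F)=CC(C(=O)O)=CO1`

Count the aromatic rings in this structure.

1

The SMILES encodes a five-membered ring of four carbons and one oxygen, with one C=C double bond and two sp³ carbons; a six-membered saturated ring with oxygens at positions 1 and 4; a five-membered ring of four carbons and one oxygen, with two C=C double bonds.
The 5-membered ring with one oxygen has two sp³ carbons, so it is not fully conjugated — not aromatic (2,3-dihydrofuran).
The 6-membered ring with two oxygens (1,4) has only sp³ atoms, so it is not fully conjugated — not aromatic (1,4-dioxane).
The second 5-membered ring with one oxygen has a continuous p-orbital overlap around the ring; 2 ring double bonds (4 π electrons) plus a heteroatom lone pair (2) give 6 π electrons. Since 6 = 4n+2 (n=1), it is aromatic (furan).
1 of the 3 rings is aromatic. Total: 1.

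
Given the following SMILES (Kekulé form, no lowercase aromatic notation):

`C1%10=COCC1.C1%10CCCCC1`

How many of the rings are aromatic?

0

The SMILES encodes a five-membered ring of four carbons and one oxygen, with one C=C double bond and two sp³ carbons; a six-membered saturated carbon ring.
The 5-membered ring with one oxygen has two sp³ carbons, so it is not fully conjugated — not aromatic (2,3-dihydrofuran).
The 6-membered ring has only sp³ atoms, so it is not fully conjugated — not aromatic (cyclohexane).
None of the rings are aromatic. Total: 0.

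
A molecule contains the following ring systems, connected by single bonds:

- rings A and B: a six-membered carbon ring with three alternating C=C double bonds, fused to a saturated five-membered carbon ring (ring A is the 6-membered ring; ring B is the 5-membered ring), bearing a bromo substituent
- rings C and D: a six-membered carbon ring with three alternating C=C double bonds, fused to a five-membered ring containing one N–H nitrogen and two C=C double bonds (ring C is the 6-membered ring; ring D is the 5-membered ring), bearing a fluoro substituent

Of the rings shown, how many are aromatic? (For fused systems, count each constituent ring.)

3

Ring A is planar and fully conjugated; 3 ring double bonds give 6 π electrons. That satisfies 4n+2 with n=1, so ring A is aromatic (benzene ring).
Ring B has three sp³ carbons, so it is not fully conjugated — not aromatic (cyclopentane ring).
Rings C and D form a fused bicyclic system (with one N–H) with 9 sp² atoms and 10 π electrons from ring double bonds plus a heteroatom lone pair. 10 = 4(2)+2, so the system is aromatic and both rings count as aromatic (indole).
Aromatic: A, C, D. Total: 3.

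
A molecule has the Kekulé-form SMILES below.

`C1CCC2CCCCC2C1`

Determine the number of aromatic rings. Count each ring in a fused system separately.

0

The SMILES encodes two fused six-membered saturated carbon rings.
The 6-membered ring has only sp³ atoms, so it is not fully conjugated — not aromatic (cyclohexane ring).
The second 6-membered ring has only sp³ atoms, so it is not fully conjugated — not aromatic (cyclohexane ring).
None of the rings are aromatic. Total: 0.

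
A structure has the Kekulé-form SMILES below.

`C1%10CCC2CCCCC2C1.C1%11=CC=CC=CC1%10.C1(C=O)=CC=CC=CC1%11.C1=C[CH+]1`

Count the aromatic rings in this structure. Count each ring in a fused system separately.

1

The SMILES encodes two fused six-membered saturated carbon rings; a seven-membered carbon ring with three C=C double bonds and one sp³ carbon; a seven-membered carbon ring with three C=C double bonds and one sp³ carbon; a three-membered all-carbon ring bearing a positive charge on one carbon, with one C=C double bond.
The 6-membered ring has only sp³ atoms, so it is not fully conjugated — not aromatic (cyclohexane ring).
The second 6-membered ring has only sp³ atoms, so it is not fully conjugated — not aromatic (cyclohexane ring).
The 7-membered ring has one sp³ carbon, so it is not fully conjugated — not aromatic (cycloheptatriene).
The second 7-membered ring has one sp³ carbon, so it is not fully conjugated — not aromatic (cycloheptatriene).
The 3-membered ring is fully conjugated (every ring atom contributes a p orbital); 1 ring double bond (2 π electrons) plus the carbocation's empty p orbital (0, but keeps the ring conjugated) give 2 π electrons. Since 2 = 4n+2 (n=0), it is aromatic (cyclopropenyl cation).
1 of the 5 rings is aromatic. Total: 1.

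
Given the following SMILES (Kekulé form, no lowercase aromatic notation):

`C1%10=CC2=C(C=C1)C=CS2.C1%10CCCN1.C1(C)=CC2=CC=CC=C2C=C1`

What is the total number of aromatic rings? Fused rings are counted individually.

4

The SMILES encodes a six-membered carbon ring with three alternating C=C double bonds, fused to a five-membered ring containing one sulfur and two C=C double bonds; a five-membered saturated ring of four carbons and one N–H nitrogen; two fused six-membered carbon rings, each with three alternating C=C double bonds.
The fused 6/5-membered bicyclic (with one sulfur) is a single π system with 9 sp² atoms and 10 π electrons from ring double bonds plus a heteroatom lone pair. 10 = 4(2)+2, so the system is aromatic and both rings count as aromatic (benzothiophene).
The 5-membered ring with one N–H has only sp³ atoms, so it is not fully conjugated — not aromatic (pyrrolidine).
The fused 6/6-membered bicyclic is a single π system with 10 sp² atoms and 10 π electrons from ring double bonds. 10 = 4(2)+2, so the system is aromatic and both rings count as aromatic (naphthalene).
4 of the 5 rings are aromatic. Total: 4.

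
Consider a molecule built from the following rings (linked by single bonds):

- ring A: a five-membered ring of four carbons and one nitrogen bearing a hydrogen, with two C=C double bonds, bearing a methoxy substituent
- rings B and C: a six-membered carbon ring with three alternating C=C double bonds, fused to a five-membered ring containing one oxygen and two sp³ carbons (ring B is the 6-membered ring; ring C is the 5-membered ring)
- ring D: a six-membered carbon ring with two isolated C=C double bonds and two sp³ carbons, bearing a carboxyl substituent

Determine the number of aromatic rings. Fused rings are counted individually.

2

Ring A has a continuous p-orbital overlap around the ring; 2 ring double bonds (4 π electrons) plus a heteroatom lone pair (2) give 6 π electrons. 6 = 4(1)+2, so ring A is aromatic (pyrrole).
Ring B is planar and fully conjugated; 3 ring double bonds give 6 π electrons. That satisfies 4n+2 with n=1, so ring B is aromatic (benzene ring).
Ring C has two sp³ carbons, so it is not fully conjugated — not aromatic (oxolane ring).
Ring D has two sp³ carbons, so it is not fully conjugated — not aromatic (1,4-cyclohexadiene).
Aromatic: A, B. Total: 2.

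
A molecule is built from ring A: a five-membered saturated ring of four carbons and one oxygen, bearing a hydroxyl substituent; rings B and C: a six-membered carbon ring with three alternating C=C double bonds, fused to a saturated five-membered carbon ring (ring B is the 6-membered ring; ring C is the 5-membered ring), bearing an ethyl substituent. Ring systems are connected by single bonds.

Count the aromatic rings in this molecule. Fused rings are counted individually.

Ring A has only sp³ atoms, so it is not fully conjugated — not aromatic (tetrahydrofuran).
Ring B has a continuous p-orbital overlap around the ring; 3 ring double bonds give 6 π electrons. 6 = 4(1)+2, so ring B is aromatic (benzene ring).
Ring C has three sp³ carbons, so it is not fully conjugated — not aromatic (cyclopentane ring).
Aromatic: B. Total: 1.

1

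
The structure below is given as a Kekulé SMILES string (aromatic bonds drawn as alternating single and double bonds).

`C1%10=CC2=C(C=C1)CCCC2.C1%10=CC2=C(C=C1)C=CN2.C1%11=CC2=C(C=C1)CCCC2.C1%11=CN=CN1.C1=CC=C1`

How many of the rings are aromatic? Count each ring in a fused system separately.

The SMILES encodes a six-membered carbon ring with three alternating C=C double bonds, fused to a saturated six-membered carbon ring; a six-membered carbon ring with three alternating C=C double bonds, fused to a five-membered ring containing one N–H nitrogen and two C=C double bonds; a six-membered carbon ring with three alternating C=C double bonds, fused to a saturated six-membered carbon ring; a five-membered ring with nitrogens at positions 1 and 3 (one bearing H, one in a C=N bond) and two double bonds; a four-membered carbon ring with two alternating C=C double bonds.
The 6-membered ring is planar and fully conjugated; 3 ring double bonds give 6 π electrons. That satisfies 4n+2 with n=1, so it is aromatic (benzene ring).
The second 6-membered ring has four sp³ carbons, so it is not fully conjugated — not aromatic (cyclohexane ring).
The fused 6/5-membered bicyclic (with one N–H) is a single π system with 9 sp² atoms and 10 π electrons from ring double bonds plus a heteroatom lone pair. 10 = 4(2)+2, so the system is aromatic and both rings count as aromatic (indole).
The third 6-membered ring has a continuous p-orbital overlap around the ring; 3 ring double bonds give 6 π electrons. 6 = 4(1)+2, so it is aromatic (benzene ring).
The fourth 6-membered ring has four sp³ carbons, so it is not fully conjugated — not aromatic (cyclohexane ring).
The 5-membered ring with two nitrogens (one N–H, one =N–) is planar and fully conjugated; 2 ring double bonds (4 π electrons) plus a heteroatom lone pair (2) give 6 π electrons. That satisfies 4n+2 with n=1, so it is aromatic (imidazole).
The 4-membered ring has only sp² ring atoms; a planar conformation would have a fully conjugated π system of 4 electrons. But 4 = 4(1), which is 4n not 4n+2, so it is not aromatic (cyclobutadiene) — cyclobutadiene is antiaromatic and distorts to a rectangle.
5 of the 8 rings are aromatic. Total: 5.

5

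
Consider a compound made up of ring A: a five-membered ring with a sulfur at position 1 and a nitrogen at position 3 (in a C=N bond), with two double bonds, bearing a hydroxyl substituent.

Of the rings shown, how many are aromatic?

Ring A is planar and fully conjugated; 2 ring double bonds (4 π electrons) plus a heteroatom lone pair (2) give 6 π electrons. Since 6 = 4n+2 (n=1), ring A is aromatic (thiazole).

1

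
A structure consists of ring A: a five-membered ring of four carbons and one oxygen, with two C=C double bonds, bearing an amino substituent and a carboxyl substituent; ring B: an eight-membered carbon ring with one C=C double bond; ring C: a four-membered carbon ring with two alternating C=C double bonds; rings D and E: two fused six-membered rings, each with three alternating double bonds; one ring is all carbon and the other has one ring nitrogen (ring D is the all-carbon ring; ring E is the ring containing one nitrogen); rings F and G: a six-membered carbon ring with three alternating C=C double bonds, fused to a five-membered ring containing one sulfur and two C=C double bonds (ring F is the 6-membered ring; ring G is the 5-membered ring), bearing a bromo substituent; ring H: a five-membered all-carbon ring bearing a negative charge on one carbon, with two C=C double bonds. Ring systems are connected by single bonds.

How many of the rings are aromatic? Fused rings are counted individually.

6

Ring A has a continuous p-orbital overlap around the ring; 2 ring double bonds (4 π electrons) plus a heteroatom lone pair (2) give 6 π electrons. 6 = 4(1)+2, so ring A is aromatic (furan).
Ring B has six sp³ carbons, so it is not fully conjugated — not aromatic (cyclooctene).
Ring C has only sp² ring atoms; a planar conformation would have a fully conjugated π system of 4 electrons. But 4 = 4(1), which is 4n not 4n+2, so ring C is not aromatic (cyclobutadiene) — cyclobutadiene is antiaromatic and distorts to a rectangle.
Rings D and E form a fused bicyclic system (with one nitrogen) with 10 sp² atoms and 10 π electrons from ring double bonds. 10 = 4(2)+2, so the system is aromatic and both rings count as aromatic (quinoline).
Rings F and G form a fused bicyclic system (with one sulfur) with 9 sp² atoms and 10 π electrons from ring double bonds plus a heteroatom lone pair. 10 = 4(2)+2, so the system is aromatic and both rings count as aromatic (benzothiophene).
Ring H is planar and fully conjugated; 2 ring double bonds (4 π electrons) plus the carbanion lone pair (2) give 6 π electrons. That satisfies 4n+2 with n=1, so ring H is aromatic (cyclopentadienyl anion).
Aromatic: A, D, E, F, G, H. Total: 6.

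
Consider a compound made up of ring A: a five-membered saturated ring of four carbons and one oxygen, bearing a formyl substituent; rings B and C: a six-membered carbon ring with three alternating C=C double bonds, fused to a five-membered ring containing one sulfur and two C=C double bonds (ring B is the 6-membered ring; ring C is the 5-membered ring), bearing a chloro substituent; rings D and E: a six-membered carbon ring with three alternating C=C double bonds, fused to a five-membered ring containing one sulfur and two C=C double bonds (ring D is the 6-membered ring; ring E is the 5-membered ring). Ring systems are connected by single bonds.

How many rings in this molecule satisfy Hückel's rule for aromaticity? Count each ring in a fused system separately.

4

Ring A has only sp³ atoms, so it is not fully conjugated — not aromatic (tetrahydrofuran).
Rings B and C form a fused bicyclic system (with one sulfur) with 9 sp² atoms and 10 π electrons from ring double bonds plus a heteroatom lone pair. 10 = 4(2)+2, so the system is aromatic and both rings count as aromatic (benzothiophene).
Rings D and E form a fused bicyclic system (with one sulfur) with 9 sp² atoms and 10 π electrons from ring double bonds plus a heteroatom lone pair. 10 = 4(2)+2, so the system is aromatic and both rings count as aromatic (benzothiophene).
Aromatic: B, C, D, E. Total: 4.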